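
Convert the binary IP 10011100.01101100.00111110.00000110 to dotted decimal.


10011100 = 156
01101100 = 108
00111110 = 62
00000110 = 6
IP: 156.108.62.6


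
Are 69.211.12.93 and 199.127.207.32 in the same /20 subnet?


Mask: 255.255.240.0
69.211.12.93 AND mask = 69.211.0.0
199.127.207.32 AND mask = 199.127.192.0
No, different subnets (69.211.0.0 vs 199.127.192.0)


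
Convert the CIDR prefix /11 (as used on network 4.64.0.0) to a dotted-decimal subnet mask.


/11 means 11 network bits, 21 host bits
Binary: 11111111111000000000000000000000
Mask: 255.224.0.0


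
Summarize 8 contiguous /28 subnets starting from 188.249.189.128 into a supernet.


Original prefix: /28
Number of subnets: 8 = 2^3
New prefix = 28 - 3 = 25
Supernet: 188.249.189.128/25


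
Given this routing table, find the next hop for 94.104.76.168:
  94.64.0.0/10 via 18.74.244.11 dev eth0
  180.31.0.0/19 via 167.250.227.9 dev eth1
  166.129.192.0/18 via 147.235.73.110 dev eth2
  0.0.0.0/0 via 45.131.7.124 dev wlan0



Longest prefix match for 94.104.76.168:
  /10 94.64.0.0: MATCH
  /19 180.31.0.0: no
  /18 166.129.192.0: no
  /0 0.0.0.0: MATCH
Selected: next-hop 18.74.244.11 via eth0 (matched /10)


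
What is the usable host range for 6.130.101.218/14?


Network: 6.128.0.0
Broadcast: 6.131.255.255
First usable = network + 1
Last usable = broadcast - 1
Range: 6.128.0.1 to 6.131.255.254


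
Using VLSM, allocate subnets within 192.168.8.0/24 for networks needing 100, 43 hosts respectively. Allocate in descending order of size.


100 hosts -> /25 (126 usable): 192.168.8.0/25
43 hosts -> /26 (62 usable): 192.168.8.128/26
Allocation: 192.168.8.0/25 (100 hosts, 126 usable); 192.168.8.128/26 (43 hosts, 62 usable)


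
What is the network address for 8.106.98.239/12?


IP:   00001000.01101010.01100010.11101111
Mask: 11111111.11110000.00000000.00000000
AND operation:
Net:  00001000.01100000.00000000.00000000
Network: 8.96.0.0/12


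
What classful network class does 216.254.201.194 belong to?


First octet: 216
Binary: 11011000
110xxxxx -> Class C (192-223)
Class C, default mask 255.255.255.0 (/24)


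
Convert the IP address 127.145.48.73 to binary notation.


127 = 01111111
145 = 10010001
48 = 00110000
73 = 01001001
Binary: 01111111.10010001.00110000.01001001


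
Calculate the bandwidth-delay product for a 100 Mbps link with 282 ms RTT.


BDP = bandwidth * RTT
= 100 Mbps * 282 ms
= 100 * 1e6 * 282 / 1000 bits
= 28200000 bits
= 3525000 bytes
= 3442.3828 KB
BDP = 28200000 bits (3525000 bytes)


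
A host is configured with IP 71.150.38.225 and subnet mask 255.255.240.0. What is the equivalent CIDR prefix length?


Binary: 11111111.11111111.11110000.00000000
Count leading 1s
Prefix: /20


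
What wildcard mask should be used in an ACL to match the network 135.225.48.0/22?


Subnet mask: 255.255.252.0
Wildcard = 255.255.255.255 - subnet mask
255 - 255 = 0
255 - 255 = 0
255 - 252 = 3
255 - 0 = 255
Wildcard: 0.0.3.255


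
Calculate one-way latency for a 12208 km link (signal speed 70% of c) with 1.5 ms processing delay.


Speed = 0.7 * 3e5 km/s = 210000 km/s
Propagation delay = 12208 / 210000 = 0.0581 s = 58.1333 ms
Processing delay = 1.5 ms
Total one-way latency = 59.6333 ms


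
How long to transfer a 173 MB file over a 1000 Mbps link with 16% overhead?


Effective throughput = 1000 * (1 - 16/100) = 840 Mbps
File size in Mb = 173 * 8 = 1384 Mb
Time = 1384 / 840
Time = 1.6476 seconds


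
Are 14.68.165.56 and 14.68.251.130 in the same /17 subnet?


Mask: 255.255.128.0
14.68.165.56 AND mask = 14.68.128.0
14.68.251.130 AND mask = 14.68.128.0
Yes, same subnet (14.68.128.0)


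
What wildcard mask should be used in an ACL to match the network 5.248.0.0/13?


Subnet mask: 255.248.0.0
Wildcard = 255.255.255.255 - subnet mask
255 - 255 = 0
255 - 248 = 7
255 - 0 = 255
255 - 0 = 255
Wildcard: 0.7.255.255


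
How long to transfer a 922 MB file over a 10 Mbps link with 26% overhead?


Effective throughput = 10 * (1 - 26/100) = 7.4 Mbps
File size in Mb = 922 * 8 = 7376 Mb
Time = 7376 / 7.4
Time = 996.7568 seconds


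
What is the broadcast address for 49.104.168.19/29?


Network: 49.104.168.16/29
Host bits = 3
Set all host bits to 1:
Broadcast: 49.104.168.23


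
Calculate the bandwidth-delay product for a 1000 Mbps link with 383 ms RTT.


BDP = bandwidth * RTT
= 1000 Mbps * 383 ms
= 1000 * 1e6 * 383 / 1000 bits
= 383000000 bits
= 47875000 bytes
= 46752.9297 KB
BDP = 383000000 bits (47875000 bytes)


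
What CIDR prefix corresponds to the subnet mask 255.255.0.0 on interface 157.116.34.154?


Binary: 11111111.11111111.00000000.00000000
Count leading 1s
Prefix: /16


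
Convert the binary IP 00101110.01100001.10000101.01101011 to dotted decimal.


00101110 = 46
01100001 = 97
10000101 = 133
01101011 = 107
IP: 46.97.133.107


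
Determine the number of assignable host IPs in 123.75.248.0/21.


Host bits = 32 - 21 = 11
Total addresses = 2^11 = 2048
Usable = total - 2 (network and broadcast)
Usable hosts: 2046


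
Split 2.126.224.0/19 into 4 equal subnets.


New prefix = 19 + 2 = 21
Each subnet has 2048 addresses
  2.126.224.0/21
  2.126.232.0/21
  2.126.240.0/21
  2.126.248.0/21
Subnets: 2.126.224.0/21, 2.126.232.0/21, 2.126.240.0/21, 2.126.248.0/21


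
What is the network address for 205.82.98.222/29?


IP:   11001101.01010010.01100010.11011110
Mask: 11111111.11111111.11111111.11111000
AND operation:
Net:  11001101.01010010.01100010.11011000
Network: 205.82.98.216/29


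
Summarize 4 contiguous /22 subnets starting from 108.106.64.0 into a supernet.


Original prefix: /22
Number of subnets: 4 = 2^2
New prefix = 22 - 2 = 20
Supernet: 108.106.64.0/20


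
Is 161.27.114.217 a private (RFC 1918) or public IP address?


RFC 1918 private ranges:
  10.0.0.0/8 (10.0.0.0 - 10.255.255.255)
  172.16.0.0/12 (172.16.0.0 - 172.31.255.255)
  192.168.0.0/16 (192.168.0.0 - 192.168.255.255)
Public (not in any RFC 1918 range)


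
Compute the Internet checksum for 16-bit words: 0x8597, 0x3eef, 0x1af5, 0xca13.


Sum all words (with carry folding):
+ 0x8597 = 0x8597
+ 0x3eef = 0xc486
+ 0x1af5 = 0xdf7b
+ 0xca13 = 0xa98f
One's complement: ~0xa98f
Checksum = 0x5670


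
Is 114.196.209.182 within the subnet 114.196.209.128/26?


Subnet network: 114.196.209.128
Test IP AND mask: 114.196.209.128
Yes, 114.196.209.182 is in 114.196.209.128/26


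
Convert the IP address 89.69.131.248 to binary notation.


89 = 01011001
69 = 01000101
131 = 10000011
248 = 11111000
Binary: 01011001.01000101.10000011.11111000


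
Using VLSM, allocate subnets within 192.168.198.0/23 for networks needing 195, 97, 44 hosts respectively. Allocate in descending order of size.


195 hosts -> /24 (254 usable): 192.168.198.0/24
97 hosts -> /25 (126 usable): 192.168.199.0/25
44 hosts -> /26 (62 usable): 192.168.199.128/26
Allocation: 192.168.198.0/24 (195 hosts, 254 usable); 192.168.199.0/25 (97 hosts, 126 usable); 192.168.199.128/26 (44 hosts, 62 usable)


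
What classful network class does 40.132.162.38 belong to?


First octet: 40
Binary: 00101000
0xxxxxxx -> Class A (1-126)
Class A, default mask 255.0.0.0 (/8)


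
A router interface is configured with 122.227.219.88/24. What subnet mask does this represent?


/24 means 24 network bits, 8 host bits
Binary: 11111111111111111111111100000000
Mask: 255.255.255.0


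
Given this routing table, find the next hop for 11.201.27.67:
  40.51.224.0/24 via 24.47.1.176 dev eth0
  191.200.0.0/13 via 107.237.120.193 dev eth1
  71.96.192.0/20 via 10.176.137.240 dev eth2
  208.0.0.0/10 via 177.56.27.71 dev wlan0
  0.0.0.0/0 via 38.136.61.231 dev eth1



Longest prefix match for 11.201.27.67:
  /24 40.51.224.0: no
  /13 191.200.0.0: no
  /20 71.96.192.0: no
  /10 208.0.0.0: no
  /0 0.0.0.0: MATCH
Selected: next-hop 38.136.61.231 via eth1 (matched /0)


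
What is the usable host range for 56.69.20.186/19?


Network: 56.69.0.0
Broadcast: 56.69.31.255
First usable = network + 1
Last usable = broadcast - 1
Range: 56.69.0.1 to 56.69.31.254


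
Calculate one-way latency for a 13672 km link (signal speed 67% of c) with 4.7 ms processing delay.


Speed = 0.67 * 3e5 km/s = 201000 km/s
Propagation delay = 13672 / 201000 = 0.068 s = 68.0199 ms
Processing delay = 4.7 ms
Total one-way latency = 72.7199 ms


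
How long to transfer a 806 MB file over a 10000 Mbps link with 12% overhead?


Effective throughput = 10000 * (1 - 12/100) = 8800 Mbps
File size in Mb = 806 * 8 = 6448 Mb
Time = 6448 / 8800
Time = 0.7327 seconds


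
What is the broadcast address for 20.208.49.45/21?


Network: 20.208.48.0/21
Host bits = 11
Set all host bits to 1:
Broadcast: 20.208.55.255


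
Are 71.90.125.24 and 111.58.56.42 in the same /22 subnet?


Mask: 255.255.252.0
71.90.125.24 AND mask = 71.90.124.0
111.58.56.42 AND mask = 111.58.56.0
No, different subnets (71.90.124.0 vs 111.58.56.0)


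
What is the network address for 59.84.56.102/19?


IP:   00111011.01010100.00111000.01100110
Mask: 11111111.11111111.11100000.00000000
AND operation:
Net:  00111011.01010100.00100000.00000000
Network: 59.84.32.0/19


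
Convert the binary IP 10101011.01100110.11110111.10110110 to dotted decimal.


10101011 = 171
01100110 = 102
11110111 = 247
10110110 = 182
IP: 171.102.247.182


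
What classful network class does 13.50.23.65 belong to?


First octet: 13
Binary: 00001101
0xxxxxxx -> Class A (1-126)
Class A, default mask 255.0.0.0 (/8)


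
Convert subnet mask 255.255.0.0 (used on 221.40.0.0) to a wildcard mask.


Subnet mask: 255.255.0.0
Wildcard = 255.255.255.255 - subnet mask
255 - 255 = 0
255 - 255 = 0
255 - 0 = 255
255 - 0 = 255
Wildcard: 0.0.255.255


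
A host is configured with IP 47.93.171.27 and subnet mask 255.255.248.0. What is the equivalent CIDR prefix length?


Binary: 11111111.11111111.11111000.00000000
Count leading 1s
Prefix: /21


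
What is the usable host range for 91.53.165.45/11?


Network: 91.32.0.0
Broadcast: 91.63.255.255
First usable = network + 1
Last usable = broadcast - 1
Range: 91.32.0.1 to 91.63.255.254


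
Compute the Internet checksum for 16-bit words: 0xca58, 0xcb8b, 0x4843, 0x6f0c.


Sum all words (with carry folding):
+ 0xca58 = 0xca58
+ 0xcb8b = 0x95e4
+ 0x4843 = 0xde27
+ 0x6f0c = 0x4d34
One's complement: ~0x4d34
Checksum = 0xb2cb


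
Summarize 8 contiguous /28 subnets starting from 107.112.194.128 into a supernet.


Original prefix: /28
Number of subnets: 8 = 2^3
New prefix = 28 - 3 = 25
Supernet: 107.112.194.128/25


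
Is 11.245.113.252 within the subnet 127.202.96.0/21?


Subnet network: 127.202.96.0
Test IP AND mask: 11.245.112.0
No, 11.245.113.252 is not in 127.202.96.0/21


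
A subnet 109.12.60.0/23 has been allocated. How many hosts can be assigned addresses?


Host bits = 32 - 23 = 9
Total addresses = 2^9 = 512
Usable = total - 2 (network and broadcast)
Usable hosts: 510


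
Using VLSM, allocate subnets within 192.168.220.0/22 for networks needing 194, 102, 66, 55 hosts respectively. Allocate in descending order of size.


194 hosts -> /24 (254 usable): 192.168.220.0/24
102 hosts -> /25 (126 usable): 192.168.221.0/25
66 hosts -> /25 (126 usable): 192.168.221.128/25
55 hosts -> /26 (62 usable): 192.168.222.0/26
Allocation: 192.168.220.0/24 (194 hosts, 254 usable); 192.168.221.0/25 (102 hosts, 126 usable); 192.168.221.128/25 (66 hosts, 126 usable); 192.168.222.0/26 (55 hosts, 62 usable)


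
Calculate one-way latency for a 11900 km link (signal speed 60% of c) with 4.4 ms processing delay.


Speed = 0.6 * 3e5 km/s = 180000 km/s
Propagation delay = 11900 / 180000 = 0.0661 s = 66.1111 ms
Processing delay = 4.4 ms
Total one-way latency = 70.5111 ms


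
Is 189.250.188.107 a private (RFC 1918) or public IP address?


RFC 1918 private ranges:
  10.0.0.0/8 (10.0.0.0 - 10.255.255.255)
  172.16.0.0/12 (172.16.0.0 - 172.31.255.255)
  192.168.0.0/16 (192.168.0.0 - 192.168.255.255)
Public (not in any RFC 1918 range)


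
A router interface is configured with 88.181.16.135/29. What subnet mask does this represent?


/29 means 29 network bits, 3 host bits
Binary: 11111111111111111111111111111000
Mask: 255.255.255.248


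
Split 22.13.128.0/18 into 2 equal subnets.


New prefix = 18 + 1 = 19
Each subnet has 8192 addresses
  22.13.128.0/19
  22.13.160.0/19
Subnets: 22.13.128.0/19, 22.13.160.0/19


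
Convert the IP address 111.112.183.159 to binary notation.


111 = 01101111
112 = 01110000
183 = 10110111
159 = 10011111
Binary: 01101111.01110000.10110111.10011111


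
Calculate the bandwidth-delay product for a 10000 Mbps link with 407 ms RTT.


BDP = bandwidth * RTT
= 10000 Mbps * 407 ms
= 10000 * 1e6 * 407 / 1000 bits
= 4070000000 bits
= 508750000 bytes
= 496826.1719 KB
BDP = 4070000000 bits (508750000 bytes)


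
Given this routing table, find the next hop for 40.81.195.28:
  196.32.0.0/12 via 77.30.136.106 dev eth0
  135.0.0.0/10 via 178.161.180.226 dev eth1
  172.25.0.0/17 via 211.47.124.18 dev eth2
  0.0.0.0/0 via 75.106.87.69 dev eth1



Longest prefix match for 40.81.195.28:
  /12 196.32.0.0: no
  /10 135.0.0.0: no
  /17 172.25.0.0: no
  /0 0.0.0.0: MATCH
Selected: next-hop 75.106.87.69 via eth1 (matched /0)


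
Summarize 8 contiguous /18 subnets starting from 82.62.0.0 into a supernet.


Original prefix: /18
Number of subnets: 8 = 2^3
New prefix = 18 - 3 = 15
Supernet: 82.62.0.0/15


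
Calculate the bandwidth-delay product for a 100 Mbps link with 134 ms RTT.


BDP = bandwidth * RTT
= 100 Mbps * 134 ms
= 100 * 1e6 * 134 / 1000 bits
= 13400000 bits
= 1675000 bytes
= 1635.7422 KB
BDP = 13400000 bits (1675000 bytes)


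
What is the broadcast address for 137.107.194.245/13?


Network: 137.104.0.0/13
Host bits = 19
Set all host bits to 1:
Broadcast: 137.111.255.255


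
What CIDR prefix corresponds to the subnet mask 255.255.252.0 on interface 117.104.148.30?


Binary: 11111111.11111111.11111100.00000000
Count leading 1s
Prefix: /22


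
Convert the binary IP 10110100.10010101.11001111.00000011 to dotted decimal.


10110100 = 180
10010101 = 149
11001111 = 207
00000011 = 3
IP: 180.149.207.3


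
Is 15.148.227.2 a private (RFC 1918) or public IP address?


RFC 1918 private ranges:
  10.0.0.0/8 (10.0.0.0 - 10.255.255.255)
  172.16.0.0/12 (172.16.0.0 - 172.31.255.255)
  192.168.0.0/16 (192.168.0.0 - 192.168.255.255)
Public (not in any RFC 1918 range)


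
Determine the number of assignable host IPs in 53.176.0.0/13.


Host bits = 32 - 13 = 19
Total addresses = 2^19 = 524288
Usable = total - 2 (network and broadcast)
Usable hosts: 524286


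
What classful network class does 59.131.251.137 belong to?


First octet: 59
Binary: 00111011
0xxxxxxx -> Class A (1-126)
Class A, default mask 255.0.0.0 (/8)


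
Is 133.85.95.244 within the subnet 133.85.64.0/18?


Subnet network: 133.85.64.0
Test IP AND mask: 133.85.64.0
Yes, 133.85.95.244 is in 133.85.64.0/18


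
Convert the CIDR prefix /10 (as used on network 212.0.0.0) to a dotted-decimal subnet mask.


/10 means 10 network bits, 22 host bits
Binary: 11111111110000000000000000000000
Mask: 255.192.0.0


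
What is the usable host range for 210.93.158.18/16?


Network: 210.93.0.0
Broadcast: 210.93.255.255
First usable = network + 1
Last usable = broadcast - 1
Range: 210.93.0.1 to 210.93.255.254


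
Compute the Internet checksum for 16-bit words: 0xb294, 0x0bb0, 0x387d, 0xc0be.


Sum all words (with carry folding):
+ 0xb294 = 0xb294
+ 0x0bb0 = 0xbe44
+ 0x387d = 0xf6c1
+ 0xc0be = 0xb780
One's complement: ~0xb780
Checksum = 0x487f


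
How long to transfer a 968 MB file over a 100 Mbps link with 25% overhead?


Effective throughput = 100 * (1 - 25/100) = 75 Mbps
File size in Mb = 968 * 8 = 7744 Mb
Time = 7744 / 75
Time = 103.2533 seconds


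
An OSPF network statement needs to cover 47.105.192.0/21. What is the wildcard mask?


Subnet mask: 255.255.248.0
Wildcard = 255.255.255.255 - subnet mask
255 - 255 = 0
255 - 255 = 0
255 - 248 = 7
255 - 0 = 255
Wildcard: 0.0.7.255


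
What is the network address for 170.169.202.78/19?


IP:   10101010.10101001.11001010.01001110
Mask: 11111111.11111111.11100000.00000000
AND operation:
Net:  10101010.10101001.11000000.00000000
Network: 170.169.192.0/19


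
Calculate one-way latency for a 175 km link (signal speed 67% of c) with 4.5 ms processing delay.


Speed = 0.67 * 3e5 km/s = 201000 km/s
Propagation delay = 175 / 201000 = 0.0009 s = 0.8706 ms
Processing delay = 4.5 ms
Total one-way latency = 5.3706 ms


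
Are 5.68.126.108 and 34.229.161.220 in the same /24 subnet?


Mask: 255.255.255.0
5.68.126.108 AND mask = 5.68.126.0
34.229.161.220 AND mask = 34.229.161.0
No, different subnets (5.68.126.0 vs 34.229.161.0)


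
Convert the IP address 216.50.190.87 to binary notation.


216 = 11011000
50 = 00110010
190 = 10111110
87 = 01010111
Binary: 11011000.00110010.10111110.01010111


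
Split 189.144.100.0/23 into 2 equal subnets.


New prefix = 23 + 1 = 24
Each subnet has 256 addresses
  189.144.100.0/24
  189.144.101.0/24
Subnets: 189.144.100.0/24, 189.144.101.0/24


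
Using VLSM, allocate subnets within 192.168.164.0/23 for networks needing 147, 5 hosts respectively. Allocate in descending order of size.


147 hosts -> /24 (254 usable): 192.168.164.0/24
5 hosts -> /29 (6 usable): 192.168.165.0/29
Allocation: 192.168.164.0/24 (147 hosts, 254 usable); 192.168.165.0/29 (5 hosts, 6 usable)


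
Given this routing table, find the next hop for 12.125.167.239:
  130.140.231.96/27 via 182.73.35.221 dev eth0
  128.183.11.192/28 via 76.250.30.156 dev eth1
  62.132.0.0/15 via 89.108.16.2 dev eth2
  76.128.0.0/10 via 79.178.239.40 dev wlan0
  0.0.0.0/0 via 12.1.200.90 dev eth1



Longest prefix match for 12.125.167.239:
  /27 130.140.231.96: no
  /28 128.183.11.192: no
  /15 62.132.0.0: no
  /10 76.128.0.0: no
  /0 0.0.0.0: MATCH
Selected: next-hop 12.1.200.90 via eth1 (matched /0)


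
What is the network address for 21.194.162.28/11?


IP:   00010101.11000010.10100010.00011100
Mask: 11111111.11100000.00000000.00000000
AND operation:
Net:  00010101.11000000.00000000.00000000
Network: 21.192.0.0/11


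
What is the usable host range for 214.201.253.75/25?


Network: 214.201.253.0
Broadcast: 214.201.253.127
First usable = network + 1
Last usable = broadcast - 1
Range: 214.201.253.1 to 214.201.253.126


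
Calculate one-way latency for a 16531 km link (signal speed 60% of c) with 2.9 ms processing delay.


Speed = 0.6 * 3e5 km/s = 180000 km/s
Propagation delay = 16531 / 180000 = 0.0918 s = 91.8389 ms
Processing delay = 2.9 ms
Total one-way latency = 94.7389 ms


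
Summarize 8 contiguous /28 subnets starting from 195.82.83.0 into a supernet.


Original prefix: /28
Number of subnets: 8 = 2^3
New prefix = 28 - 3 = 25
Supernet: 195.82.83.0/25


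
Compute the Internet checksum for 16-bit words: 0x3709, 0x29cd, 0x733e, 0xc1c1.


Sum all words (with carry folding):
+ 0x3709 = 0x3709
+ 0x29cd = 0x60d6
+ 0x733e = 0xd414
+ 0xc1c1 = 0x95d6
One's complement: ~0x95d6
Checksum = 0x6a29


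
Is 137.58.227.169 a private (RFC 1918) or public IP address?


RFC 1918 private ranges:
  10.0.0.0/8 (10.0.0.0 - 10.255.255.255)
  172.16.0.0/12 (172.16.0.0 - 172.31.255.255)
  192.168.0.0/16 (192.168.0.0 - 192.168.255.255)
Public (not in any RFC 1918 range)


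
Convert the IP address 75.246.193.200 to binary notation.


75 = 01001011
246 = 11110110
193 = 11000001
200 = 11001000
Binary: 01001011.11110110.11000001.11001000


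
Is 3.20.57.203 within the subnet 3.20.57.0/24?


Subnet network: 3.20.57.0
Test IP AND mask: 3.20.57.0
Yes, 3.20.57.203 is in 3.20.57.0/24


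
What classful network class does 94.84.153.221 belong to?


First octet: 94
Binary: 01011110
0xxxxxxx -> Class A (1-126)
Class A, default mask 255.0.0.0 (/8)


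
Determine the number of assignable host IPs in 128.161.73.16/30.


Host bits = 32 - 30 = 2
Total addresses = 2^2 = 4
Usable = total - 2 (network and broadcast)
Usable hosts: 2


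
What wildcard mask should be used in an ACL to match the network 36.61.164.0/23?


Subnet mask: 255.255.254.0
Wildcard = 255.255.255.255 - subnet mask
255 - 255 = 0
255 - 255 = 0
255 - 254 = 1
255 - 0 = 255
Wildcard: 0.0.1.255


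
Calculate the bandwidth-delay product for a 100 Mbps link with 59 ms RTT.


BDP = bandwidth * RTT
= 100 Mbps * 59 ms
= 100 * 1e6 * 59 / 1000 bits
= 5900000 bits
= 737500 bytes
= 720.2148 KB
BDP = 5900000 bits (737500 bytes)


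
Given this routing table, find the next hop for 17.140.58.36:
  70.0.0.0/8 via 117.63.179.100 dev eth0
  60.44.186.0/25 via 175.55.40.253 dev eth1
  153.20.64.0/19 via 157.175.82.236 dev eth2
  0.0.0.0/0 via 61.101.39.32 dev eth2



Longest prefix match for 17.140.58.36:
  /8 70.0.0.0: no
  /25 60.44.186.0: no
  /19 153.20.64.0: no
  /0 0.0.0.0: MATCH
Selected: next-hop 61.101.39.32 via eth2 (matched /0)


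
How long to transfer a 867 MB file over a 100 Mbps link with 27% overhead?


Effective throughput = 100 * (1 - 27/100) = 73 Mbps
File size in Mb = 867 * 8 = 6936 Mb
Time = 6936 / 73
Time = 95.0137 seconds


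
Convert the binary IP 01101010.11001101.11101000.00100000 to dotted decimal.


01101010 = 106
11001101 = 205
11101000 = 232
00100000 = 32
IP: 106.205.232.32


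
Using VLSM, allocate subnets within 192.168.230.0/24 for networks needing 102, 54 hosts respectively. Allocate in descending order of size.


102 hosts -> /25 (126 usable): 192.168.230.0/25
54 hosts -> /26 (62 usable): 192.168.230.128/26
Allocation: 192.168.230.0/25 (102 hosts, 126 usable); 192.168.230.128/26 (54 hosts, 62 usable)


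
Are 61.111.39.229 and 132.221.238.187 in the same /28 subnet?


Mask: 255.255.255.240
61.111.39.229 AND mask = 61.111.39.224
132.221.238.187 AND mask = 132.221.238.176
No, different subnets (61.111.39.224 vs 132.221.238.176)


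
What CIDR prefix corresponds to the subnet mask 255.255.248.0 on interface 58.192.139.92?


Binary: 11111111.11111111.11111000.00000000
Count leading 1s
Prefix: /21


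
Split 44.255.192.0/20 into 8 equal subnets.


New prefix = 20 + 3 = 23
Each subnet has 512 addresses
  44.255.192.0/23
  44.255.194.0/23
  44.255.196.0/23
  44.255.198.0/23
  44.255.200.0/23
  44.255.202.0/23
  44.255.204.0/23
  44.255.206.0/23
Subnets: 44.255.192.0/23, 44.255.194.0/23, 44.255.196.0/23, 44.255.198.0/23, 44.255.200.0/23, 44.255.202.0/23, 44.255.204.0/23, 44.255.206.0/23


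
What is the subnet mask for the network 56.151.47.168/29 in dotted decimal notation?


/29 means 29 network bits, 3 host bits
Binary: 11111111111111111111111111111000
Mask: 255.255.255.248


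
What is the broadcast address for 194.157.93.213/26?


Network: 194.157.93.192/26
Host bits = 6
Set all host bits to 1:
Broadcast: 194.157.93.255


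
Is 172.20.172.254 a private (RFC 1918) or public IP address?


RFC 1918 private ranges:
  10.0.0.0/8 (10.0.0.0 - 10.255.255.255)
  172.16.0.0/12 (172.16.0.0 - 172.31.255.255)
  192.168.0.0/16 (192.168.0.0 - 192.168.255.255)
Private (in 172.16.0.0/12)


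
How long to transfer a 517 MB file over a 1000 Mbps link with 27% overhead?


Effective throughput = 1000 * (1 - 27/100) = 730 Mbps
File size in Mb = 517 * 8 = 4136 Mb
Time = 4136 / 730
Time = 5.6658 seconds


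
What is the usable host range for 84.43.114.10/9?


Network: 84.0.0.0
Broadcast: 84.127.255.255
First usable = network + 1
Last usable = broadcast - 1
Range: 84.0.0.1 to 84.127.255.254


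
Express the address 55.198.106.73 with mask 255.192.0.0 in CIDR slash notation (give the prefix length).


Binary: 11111111.11000000.00000000.00000000
Count leading 1s
Prefix: /10


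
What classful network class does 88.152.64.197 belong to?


First octet: 88
Binary: 01011000
0xxxxxxx -> Class A (1-126)
Class A, default mask 255.0.0.0 (/8)


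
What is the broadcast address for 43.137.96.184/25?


Network: 43.137.96.128/25
Host bits = 7
Set all host bits to 1:
Broadcast: 43.137.96.255


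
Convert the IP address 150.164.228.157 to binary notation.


150 = 10010110
164 = 10100100
228 = 11100100
157 = 10011101
Binary: 10010110.10100100.11100100.10011101


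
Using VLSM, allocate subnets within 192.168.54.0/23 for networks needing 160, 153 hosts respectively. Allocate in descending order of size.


160 hosts -> /24 (254 usable): 192.168.54.0/24
153 hosts -> /24 (254 usable): 192.168.55.0/24
Allocation: 192.168.54.0/24 (160 hosts, 254 usable); 192.168.55.0/24 (153 hosts, 254 usable)


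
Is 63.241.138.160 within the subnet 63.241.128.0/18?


Subnet network: 63.241.128.0
Test IP AND mask: 63.241.128.0
Yes, 63.241.138.160 is in 63.241.128.0/18


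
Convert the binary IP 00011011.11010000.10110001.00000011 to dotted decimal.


00011011 = 27
11010000 = 208
10110001 = 177
00000011 = 3
IP: 27.208.177.3


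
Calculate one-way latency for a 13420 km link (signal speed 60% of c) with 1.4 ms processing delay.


Speed = 0.6 * 3e5 km/s = 180000 km/s
Propagation delay = 13420 / 180000 = 0.0746 s = 74.5556 ms
Processing delay = 1.4 ms
Total one-way latency = 75.9556 ms


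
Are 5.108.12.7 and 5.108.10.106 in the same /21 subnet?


Mask: 255.255.248.0
5.108.12.7 AND mask = 5.108.8.0
5.108.10.106 AND mask = 5.108.8.0
Yes, same subnet (5.108.8.0)


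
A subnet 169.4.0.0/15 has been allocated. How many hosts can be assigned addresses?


Host bits = 32 - 15 = 17
Total addresses = 2^17 = 131072
Usable = total - 2 (network and broadcast)
Usable hosts: 131070


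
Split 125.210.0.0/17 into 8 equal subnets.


New prefix = 17 + 3 = 20
Each subnet has 4096 addresses
  125.210.0.0/20
  125.210.16.0/20
  125.210.32.0/20
  125.210.48.0/20
  125.210.64.0/20
  125.210.80.0/20
  125.210.96.0/20
  125.210.112.0/20
Subnets: 125.210.0.0/20, 125.210.16.0/20, 125.210.32.0/20, 125.210.48.0/20, 125.210.64.0/20, 125.210.80.0/20, 125.210.96.0/20, 125.210.112.0/20


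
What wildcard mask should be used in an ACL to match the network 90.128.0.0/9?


Subnet mask: 255.128.0.0
Wildcard = 255.255.255.255 - subnet mask
255 - 255 = 0
255 - 128 = 127
255 - 0 = 255
255 - 0 = 255
Wildcard: 0.127.255.255


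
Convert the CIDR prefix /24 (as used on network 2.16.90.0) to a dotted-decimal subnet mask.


/24 means 24 network bits, 8 host bits
Binary: 11111111111111111111111100000000
Mask: 255.255.255.0


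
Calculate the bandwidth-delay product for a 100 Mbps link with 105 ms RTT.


BDP = bandwidth * RTT
= 100 Mbps * 105 ms
= 100 * 1e6 * 105 / 1000 bits
= 10500000 bits
= 1312500 bytes
= 1281.7383 KB
BDP = 10500000 bits (1312500 bytes)


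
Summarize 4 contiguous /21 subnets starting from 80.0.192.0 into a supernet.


Original prefix: /21
Number of subnets: 4 = 2^2
New prefix = 21 - 2 = 19
Supernet: 80.0.192.0/19


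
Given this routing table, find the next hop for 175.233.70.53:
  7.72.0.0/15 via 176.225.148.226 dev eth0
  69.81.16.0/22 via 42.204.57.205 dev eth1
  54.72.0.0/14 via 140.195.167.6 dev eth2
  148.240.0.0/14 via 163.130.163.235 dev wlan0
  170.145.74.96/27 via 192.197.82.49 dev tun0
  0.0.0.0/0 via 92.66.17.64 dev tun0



Longest prefix match for 175.233.70.53:
  /15 7.72.0.0: no
  /22 69.81.16.0: no
  /14 54.72.0.0: no
  /14 148.240.0.0: no
  /27 170.145.74.96: no
  /0 0.0.0.0: MATCH
Selected: next-hop 92.66.17.64 via tun0 (matched /0)


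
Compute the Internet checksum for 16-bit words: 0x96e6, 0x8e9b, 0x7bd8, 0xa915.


Sum all words (with carry folding):
+ 0x96e6 = 0x96e6
+ 0x8e9b = 0x2582
+ 0x7bd8 = 0xa15a
+ 0xa915 = 0x4a70
One's complement: ~0x4a70
Checksum = 0xb58f


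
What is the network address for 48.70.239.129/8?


IP:   00110000.01000110.11101111.10000001
Mask: 11111111.00000000.00000000.00000000
AND operation:
Net:  00110000.00000000.00000000.00000000
Network: 48.0.0.0/8


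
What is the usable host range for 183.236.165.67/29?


Network: 183.236.165.64
Broadcast: 183.236.165.71
First usable = network + 1
Last usable = broadcast - 1
Range: 183.236.165.65 to 183.236.165.70


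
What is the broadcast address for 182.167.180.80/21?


Network: 182.167.176.0/21
Host bits = 11
Set all host bits to 1:
Broadcast: 182.167.183.255


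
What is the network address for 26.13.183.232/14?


IP:   00011010.00001101.10110111.11101000
Mask: 11111111.11111100.00000000.00000000
AND operation:
Net:  00011010.00001100.00000000.00000000
Network: 26.12.0.0/14


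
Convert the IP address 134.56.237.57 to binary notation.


134 = 10000110
56 = 00111000
237 = 11101101
57 = 00111001
Binary: 10000110.00111000.11101101.00111001


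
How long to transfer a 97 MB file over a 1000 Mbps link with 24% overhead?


Effective throughput = 1000 * (1 - 24/100) = 760 Mbps
File size in Mb = 97 * 8 = 776 Mb
Time = 776 / 760
Time = 1.0211 seconds


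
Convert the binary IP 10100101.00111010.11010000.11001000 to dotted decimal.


10100101 = 165
00111010 = 58
11010000 = 208
11001000 = 200
IP: 165.58.208.200


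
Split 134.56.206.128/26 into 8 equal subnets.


New prefix = 26 + 3 = 29
Each subnet has 8 addresses
  134.56.206.128/29
  134.56.206.136/29
  134.56.206.144/29
  134.56.206.152/29
  134.56.206.160/29
  134.56.206.168/29
  134.56.206.176/29
  134.56.206.184/29
Subnets: 134.56.206.128/29, 134.56.206.136/29, 134.56.206.144/29, 134.56.206.152/29, 134.56.206.160/29, 134.56.206.168/29, 134.56.206.176/29, 134.56.206.184/29


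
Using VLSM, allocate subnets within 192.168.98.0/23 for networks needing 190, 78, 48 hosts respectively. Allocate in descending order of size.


190 hosts -> /24 (254 usable): 192.168.98.0/24
78 hosts -> /25 (126 usable): 192.168.99.0/25
48 hosts -> /26 (62 usable): 192.168.99.128/26
Allocation: 192.168.98.0/24 (190 hosts, 254 usable); 192.168.99.0/25 (78 hosts, 126 usable); 192.168.99.128/26 (48 hosts, 62 usable)


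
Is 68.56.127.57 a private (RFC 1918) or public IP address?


RFC 1918 private ranges:
  10.0.0.0/8 (10.0.0.0 - 10.255.255.255)
  172.16.0.0/12 (172.16.0.0 - 172.31.255.255)
  192.168.0.0/16 (192.168.0.0 - 192.168.255.255)
Public (not in any RFC 1918 range)


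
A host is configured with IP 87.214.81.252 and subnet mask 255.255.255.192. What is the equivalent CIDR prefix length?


Binary: 11111111.11111111.11111111.11000000
Count leading 1s
Prefix: /26


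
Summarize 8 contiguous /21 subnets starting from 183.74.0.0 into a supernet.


Original prefix: /21
Number of subnets: 8 = 2^3
New prefix = 21 - 3 = 18
Supernet: 183.74.0.0/18


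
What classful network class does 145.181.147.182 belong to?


First octet: 145
Binary: 10010001
10xxxxxx -> Class B (128-191)
Class B, default mask 255.255.0.0 (/16)


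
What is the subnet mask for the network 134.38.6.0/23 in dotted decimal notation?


/23 means 23 network bits, 9 host bits
Binary: 11111111111111111111111000000000
Mask: 255.255.254.0


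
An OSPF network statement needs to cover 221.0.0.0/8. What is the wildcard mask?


Subnet mask: 255.0.0.0
Wildcard = 255.255.255.255 - subnet mask
255 - 255 = 0
255 - 0 = 255
255 - 0 = 255
255 - 0 = 255
Wildcard: 0.255.255.255


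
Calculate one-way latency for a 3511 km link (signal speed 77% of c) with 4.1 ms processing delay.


Speed = 0.77 * 3e5 km/s = 231000 km/s
Propagation delay = 3511 / 231000 = 0.0152 s = 15.1991 ms
Processing delay = 4.1 ms
Total one-way latency = 19.2991 ms


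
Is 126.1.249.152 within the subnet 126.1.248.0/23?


Subnet network: 126.1.248.0
Test IP AND mask: 126.1.248.0
Yes, 126.1.249.152 is in 126.1.248.0/23


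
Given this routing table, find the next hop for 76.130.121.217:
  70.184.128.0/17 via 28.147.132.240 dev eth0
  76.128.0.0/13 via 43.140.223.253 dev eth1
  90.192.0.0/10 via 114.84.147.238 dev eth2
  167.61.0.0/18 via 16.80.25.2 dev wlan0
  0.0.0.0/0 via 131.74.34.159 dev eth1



Longest prefix match for 76.130.121.217:
  /17 70.184.128.0: no
  /13 76.128.0.0: MATCH
  /10 90.192.0.0: no
  /18 167.61.0.0: no
  /0 0.0.0.0: MATCH
Selected: next-hop 43.140.223.253 via eth1 (matched /13)


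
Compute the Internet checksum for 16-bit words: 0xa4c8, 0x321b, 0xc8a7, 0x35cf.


Sum all words (with carry folding):
+ 0xa4c8 = 0xa4c8
+ 0x321b = 0xd6e3
+ 0xc8a7 = 0x9f8b
+ 0x35cf = 0xd55a
One's complement: ~0xd55a
Checksum = 0x2aa5


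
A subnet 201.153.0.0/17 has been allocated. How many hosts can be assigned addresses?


Host bits = 32 - 17 = 15
Total addresses = 2^15 = 32768
Usable = total - 2 (network and broadcast)
Usable hosts: 32766


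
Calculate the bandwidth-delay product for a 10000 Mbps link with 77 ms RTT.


BDP = bandwidth * RTT
= 10000 Mbps * 77 ms
= 10000 * 1e6 * 77 / 1000 bits
= 770000000 bits
= 96250000 bytes
= 93994.1406 KB
BDP = 770000000 bits (96250000 bytes)


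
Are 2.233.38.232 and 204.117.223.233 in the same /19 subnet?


Mask: 255.255.224.0
2.233.38.232 AND mask = 2.233.32.0
204.117.223.233 AND mask = 204.117.192.0
No, different subnets (2.233.32.0 vs 204.117.192.0)


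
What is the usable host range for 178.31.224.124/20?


Network: 178.31.224.0
Broadcast: 178.31.239.255
First usable = network + 1
Last usable = broadcast - 1
Range: 178.31.224.1 to 178.31.239.254


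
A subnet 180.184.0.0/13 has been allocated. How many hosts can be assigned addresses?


Host bits = 32 - 13 = 19
Total addresses = 2^19 = 524288
Usable = total - 2 (network and broadcast)
Usable hosts: 524286


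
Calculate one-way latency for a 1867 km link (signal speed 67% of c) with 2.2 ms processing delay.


Speed = 0.67 * 3e5 km/s = 201000 km/s
Propagation delay = 1867 / 201000 = 0.0093 s = 9.2886 ms
Processing delay = 2.2 ms
Total one-way latency = 11.4886 ms


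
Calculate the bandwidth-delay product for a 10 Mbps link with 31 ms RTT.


BDP = bandwidth * RTT
= 10 Mbps * 31 ms
= 10 * 1e6 * 31 / 1000 bits
= 310000 bits
= 38750 bytes
= 37.8418 KB
BDP = 310000 bits (38750 bytes)


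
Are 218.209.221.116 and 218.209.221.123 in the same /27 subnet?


Mask: 255.255.255.224
218.209.221.116 AND mask = 218.209.221.96
218.209.221.123 AND mask = 218.209.221.96
Yes, same subnet (218.209.221.96)


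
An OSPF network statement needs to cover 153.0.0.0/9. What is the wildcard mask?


Subnet mask: 255.128.0.0
Wildcard = 255.255.255.255 - subnet mask
255 - 255 = 0
255 - 128 = 127
255 - 0 = 255
255 - 0 = 255
Wildcard: 0.127.255.255


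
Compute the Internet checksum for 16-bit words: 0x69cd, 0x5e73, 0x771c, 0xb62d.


Sum all words (with carry folding):
+ 0x69cd = 0x69cd
+ 0x5e73 = 0xc840
+ 0x771c = 0x3f5d
+ 0xb62d = 0xf58a
One's complement: ~0xf58a
Checksum = 0x0a75


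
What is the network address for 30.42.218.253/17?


IP:   00011110.00101010.11011010.11111101
Mask: 11111111.11111111.10000000.00000000
AND operation:
Net:  00011110.00101010.10000000.00000000
Network: 30.42.128.0/17


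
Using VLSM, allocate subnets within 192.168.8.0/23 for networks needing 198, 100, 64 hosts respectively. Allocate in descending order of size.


198 hosts -> /24 (254 usable): 192.168.8.0/24
100 hosts -> /25 (126 usable): 192.168.9.0/25
64 hosts -> /25 (126 usable): 192.168.9.128/25
Allocation: 192.168.8.0/24 (198 hosts, 254 usable); 192.168.9.0/25 (100 hosts, 126 usable); 192.168.9.128/25 (64 hosts, 126 usable)


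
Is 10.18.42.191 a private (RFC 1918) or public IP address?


RFC 1918 private ranges:
  10.0.0.0/8 (10.0.0.0 - 10.255.255.255)
  172.16.0.0/12 (172.16.0.0 - 172.31.255.255)
  192.168.0.0/16 (192.168.0.0 - 192.168.255.255)
Private (in 10.0.0.0/8)


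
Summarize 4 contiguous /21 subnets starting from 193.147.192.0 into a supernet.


Original prefix: /21
Number of subnets: 4 = 2^2
New prefix = 21 - 2 = 19
Supernet: 193.147.192.0/19


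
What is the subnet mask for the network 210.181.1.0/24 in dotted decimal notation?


/24 means 24 network bits, 8 host bits
Binary: 11111111111111111111111100000000
Mask: 255.255.255.0


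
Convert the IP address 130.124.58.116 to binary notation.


130 = 10000010
124 = 01111100
58 = 00111010
116 = 01110100
Binary: 10000010.01111100.00111010.01110100


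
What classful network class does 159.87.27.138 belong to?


First octet: 159
Binary: 10011111
10xxxxxx -> Class B (128-191)
Class B, default mask 255.255.0.0 (/16)


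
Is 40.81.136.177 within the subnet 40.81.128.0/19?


Subnet network: 40.81.128.0
Test IP AND mask: 40.81.128.0
Yes, 40.81.136.177 is in 40.81.128.0/19


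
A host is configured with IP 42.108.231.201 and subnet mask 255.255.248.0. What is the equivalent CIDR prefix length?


Binary: 11111111.11111111.11111000.00000000
Count leading 1s
Prefix: /21


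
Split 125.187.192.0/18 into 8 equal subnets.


New prefix = 18 + 3 = 21
Each subnet has 2048 addresses
  125.187.192.0/21
  125.187.200.0/21
  125.187.208.0/21
  125.187.216.0/21
  125.187.224.0/21
  125.187.232.0/21
  125.187.240.0/21
  125.187.248.0/21
Subnets: 125.187.192.0/21, 125.187.200.0/21, 125.187.208.0/21, 125.187.216.0/21, 125.187.224.0/21, 125.187.232.0/21, 125.187.240.0/21, 125.187.248.0/21


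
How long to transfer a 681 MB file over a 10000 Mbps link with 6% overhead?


Effective throughput = 10000 * (1 - 6/100) = 9400 Mbps
File size in Mb = 681 * 8 = 5448 Mb
Time = 5448 / 9400
Time = 0.5796 seconds


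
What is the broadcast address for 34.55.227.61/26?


Network: 34.55.227.0/26
Host bits = 6
Set all host bits to 1:
Broadcast: 34.55.227.63


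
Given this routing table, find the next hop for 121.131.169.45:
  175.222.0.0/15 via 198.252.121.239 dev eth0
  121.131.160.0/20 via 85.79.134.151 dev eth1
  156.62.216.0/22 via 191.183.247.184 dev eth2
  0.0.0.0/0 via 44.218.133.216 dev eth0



Longest prefix match for 121.131.169.45:
  /15 175.222.0.0: no
  /20 121.131.160.0: MATCH
  /22 156.62.216.0: no
  /0 0.0.0.0: MATCH
Selected: next-hop 85.79.134.151 via eth1 (matched /20)


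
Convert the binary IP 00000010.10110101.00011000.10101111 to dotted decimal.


00000010 = 2
10110101 = 181
00011000 = 24
10101111 = 175
IP: 2.181.24.175


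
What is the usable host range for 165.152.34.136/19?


Network: 165.152.32.0
Broadcast: 165.152.63.255
First usable = network + 1
Last usable = broadcast - 1
Range: 165.152.32.1 to 165.152.63.254


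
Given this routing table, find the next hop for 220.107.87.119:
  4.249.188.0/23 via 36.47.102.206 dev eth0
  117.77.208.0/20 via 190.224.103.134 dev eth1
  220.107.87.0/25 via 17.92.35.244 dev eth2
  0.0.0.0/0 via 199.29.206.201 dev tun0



Longest prefix match for 220.107.87.119:
  /23 4.249.188.0: no
  /20 117.77.208.0: no
  /25 220.107.87.0: MATCH
  /0 0.0.0.0: MATCH
Selected: next-hop 17.92.35.244 via eth2 (matched /25)


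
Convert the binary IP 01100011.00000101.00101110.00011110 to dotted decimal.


01100011 = 99
00000101 = 5
00101110 = 46
00011110 = 30
IP: 99.5.46.30


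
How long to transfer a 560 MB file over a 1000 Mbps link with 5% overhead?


Effective throughput = 1000 * (1 - 5/100) = 950 Mbps
File size in Mb = 560 * 8 = 4480 Mb
Time = 4480 / 950
Time = 4.7158 seconds


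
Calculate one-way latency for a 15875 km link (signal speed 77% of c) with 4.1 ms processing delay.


Speed = 0.77 * 3e5 km/s = 231000 km/s
Propagation delay = 15875 / 231000 = 0.0687 s = 68.7229 ms
Processing delay = 4.1 ms
Total one-way latency = 72.8229 ms


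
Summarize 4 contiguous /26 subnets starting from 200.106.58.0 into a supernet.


Original prefix: /26
Number of subnets: 4 = 2^2
New prefix = 26 - 2 = 24
Supernet: 200.106.58.0/24


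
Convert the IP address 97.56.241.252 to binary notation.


97 = 01100001
56 = 00111000
241 = 11110001
252 = 11111100
Binary: 01100001.00111000.11110001.11111100
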